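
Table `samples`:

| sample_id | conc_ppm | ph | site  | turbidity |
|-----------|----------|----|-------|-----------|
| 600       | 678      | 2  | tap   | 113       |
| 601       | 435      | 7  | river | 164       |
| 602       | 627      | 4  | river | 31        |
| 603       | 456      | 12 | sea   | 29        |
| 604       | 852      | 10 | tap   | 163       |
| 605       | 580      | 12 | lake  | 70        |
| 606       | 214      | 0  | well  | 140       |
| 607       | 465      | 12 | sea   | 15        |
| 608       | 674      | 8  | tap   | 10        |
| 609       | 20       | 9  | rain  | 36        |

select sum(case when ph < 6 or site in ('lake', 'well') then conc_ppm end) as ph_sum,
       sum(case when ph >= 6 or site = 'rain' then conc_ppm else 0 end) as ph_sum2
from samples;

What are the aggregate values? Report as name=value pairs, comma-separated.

ph_sum=2099, ph_sum2=3482

[ph_sum: ph < 6 or site in ('lake', 'well')]
sample_id=600: ✓ → 678
sample_id=601: ✗
sample_id=602: ✓ → 627
sample_id=603: ✗
sample_id=604: ✗
sample_id=605: ✓ → 580
sample_id=606: ✓ → 214
sample_id=607: ✗
sample_id=608: ✗
sample_id=609: ✗
ph_sum = 678 + 627 + 580 + 214 = 2099
—
[ph_sum2: ph >= 6 or site = 'rain']
sample_id=600: ✗
sample_id=601: ✓ → 435
sample_id=602: ✗
sample_id=603: ✓ → 456
sample_id=604: ✓ → 852
sample_id=605: ✓ → 580
sample_id=606: ✗
sample_id=607: ✓ → 465
sample_id=608: ✓ → 674
sample_id=609: ✓ → 20
ph_sum2 = 435 + 456 + 852 + 580 + 465 + 674 + 20 = 3482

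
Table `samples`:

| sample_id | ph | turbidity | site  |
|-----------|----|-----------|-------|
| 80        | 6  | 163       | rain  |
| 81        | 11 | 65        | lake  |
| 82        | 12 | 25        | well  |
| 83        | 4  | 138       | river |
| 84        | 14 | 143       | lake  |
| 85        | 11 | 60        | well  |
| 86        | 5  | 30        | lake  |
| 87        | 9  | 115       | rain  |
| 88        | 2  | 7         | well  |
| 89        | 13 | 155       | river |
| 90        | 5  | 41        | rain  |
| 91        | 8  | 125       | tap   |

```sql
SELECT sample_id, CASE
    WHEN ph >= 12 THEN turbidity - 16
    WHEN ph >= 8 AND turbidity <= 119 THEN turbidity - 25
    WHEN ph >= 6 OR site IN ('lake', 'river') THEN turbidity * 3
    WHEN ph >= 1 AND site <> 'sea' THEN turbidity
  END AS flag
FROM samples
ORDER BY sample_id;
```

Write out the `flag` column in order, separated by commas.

sample_id=80: ph >= 6 OR site IN ('lake', 'river') → 489
sample_id=81: ph >= 8 AND turbidity <= 119 → 40
sample_id=82: ph >= 12 → 9
sample_id=83: ph >= 6 OR site IN ('lake', 'river') → 414
sample_id=84: ph >= 12 → 127
sample_id=85: ph >= 8 AND turbidity <= 119 → 35
sample_id=86: ph >= 6 OR site IN ('lake', 'river') → 90
sample_id=87: ph >= 8 AND turbidity <= 119 → 90
sample_id=88: ph >= 1 AND site <> 'sea' → 7
sample_id=89: ph >= 12 → 139
sample_id=90: ph >= 1 AND site <> 'sea' → 41
sample_id=91: ph >= 6 OR site IN ('lake', 'river') → 375

489, 40, 9, 414, 127, 35, 90, 90, 7, 139, 41, 375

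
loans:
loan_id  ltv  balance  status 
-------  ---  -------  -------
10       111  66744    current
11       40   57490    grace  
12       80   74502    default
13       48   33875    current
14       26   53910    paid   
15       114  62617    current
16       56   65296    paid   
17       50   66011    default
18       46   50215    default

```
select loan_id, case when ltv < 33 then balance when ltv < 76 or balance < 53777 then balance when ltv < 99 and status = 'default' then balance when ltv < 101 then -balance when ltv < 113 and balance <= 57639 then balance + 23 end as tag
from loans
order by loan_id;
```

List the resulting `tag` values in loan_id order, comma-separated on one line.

loan_id=10: (no match → NULL) → NULL
loan_id=11: ltv < 76 or balance < 53777 → 57490
loan_id=12: ltv < 99 and status = 'default' → 74502
loan_id=13: ltv < 76 or balance < 53777 → 33875
loan_id=14: ltv < 33 → 53910
loan_id=15: (no match → NULL) → NULL
loan_id=16: ltv < 76 or balance < 53777 → 65296
loan_id=17: ltv < 76 or balance < 53777 → 66011
loan_id=18: ltv < 76 or balance < 53777 → 50215

NULL, 57490, 74502, 33875, 53910, NULL, 65296, 66011, 50215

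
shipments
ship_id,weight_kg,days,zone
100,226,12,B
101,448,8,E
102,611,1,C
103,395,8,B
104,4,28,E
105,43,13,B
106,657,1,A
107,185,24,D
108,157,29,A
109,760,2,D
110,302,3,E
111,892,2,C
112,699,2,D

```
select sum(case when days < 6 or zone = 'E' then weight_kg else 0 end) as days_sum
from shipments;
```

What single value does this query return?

4373

ship_id=100: ✗
ship_id=101: ✓ → 448
ship_id=102: ✓ → 611
ship_id=103: ✗
ship_id=104: ✓ → 4
ship_id=105: ✗
ship_id=106: ✓ → 657
ship_id=107: ✗
ship_id=108: ✗
ship_id=109: ✓ → 760
ship_id=110: ✓ → 302
ship_id=111: ✓ → 892
ship_id=112: ✓ → 699
days_sum = 448 + 611 + 4 + 657 + 760 + 302 + 892 + 699 = 4373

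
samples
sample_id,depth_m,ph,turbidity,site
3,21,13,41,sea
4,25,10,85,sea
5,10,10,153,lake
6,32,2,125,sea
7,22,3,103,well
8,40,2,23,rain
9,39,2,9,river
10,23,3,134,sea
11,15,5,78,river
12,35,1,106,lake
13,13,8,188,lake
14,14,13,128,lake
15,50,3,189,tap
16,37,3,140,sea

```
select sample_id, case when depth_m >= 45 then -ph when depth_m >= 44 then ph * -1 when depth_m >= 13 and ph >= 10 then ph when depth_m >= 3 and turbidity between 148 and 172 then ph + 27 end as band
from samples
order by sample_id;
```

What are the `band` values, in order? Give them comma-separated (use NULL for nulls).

13, 10, 37, NULL, NULL, NULL, NULL, NULL, NULL, NULL, NULL, 13, -3, NULL

sample_id=3: depth_m >= 13 and ph >= 10 → 13
sample_id=4: depth_m >= 13 and ph >= 10 → 10
sample_id=5: depth_m >= 3 and turbidity between 148 and 172 → 37
sample_id=6: (no match → NULL) → NULL
sample_id=7: (no match → NULL) → NULL
sample_id=8: (no match → NULL) → NULL
sample_id=9: (no match → NULL) → NULL
sample_id=10: (no match → NULL) → NULL
sample_id=11: (no match → NULL) → NULL
sample_id=12: (no match → NULL) → NULL
sample_id=13: (no match → NULL) → NULL
sample_id=14: depth_m >= 13 and ph >= 10 → 13
sample_id=15: depth_m >= 45 → -3
sample_id=16: (no match → NULL) → NULL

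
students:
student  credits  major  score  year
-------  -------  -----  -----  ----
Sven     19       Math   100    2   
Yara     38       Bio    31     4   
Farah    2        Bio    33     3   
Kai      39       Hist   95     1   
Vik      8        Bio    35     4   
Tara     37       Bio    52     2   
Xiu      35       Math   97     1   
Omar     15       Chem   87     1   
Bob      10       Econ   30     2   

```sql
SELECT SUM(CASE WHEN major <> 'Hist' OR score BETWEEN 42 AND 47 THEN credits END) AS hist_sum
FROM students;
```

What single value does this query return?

student=Sven: ✓ → 19
student=Yara: ✓ → 38
student=Farah: ✓ → 2
student=Kai: ✗
student=Vik: ✓ → 8
student=Tara: ✓ → 37
student=Xiu: ✓ → 35
student=Omar: ✓ → 15
student=Bob: ✓ → 10
hist_sum = 19 + 38 + 2 + 8 + 37 + 35 + 15 + 10 = 164

164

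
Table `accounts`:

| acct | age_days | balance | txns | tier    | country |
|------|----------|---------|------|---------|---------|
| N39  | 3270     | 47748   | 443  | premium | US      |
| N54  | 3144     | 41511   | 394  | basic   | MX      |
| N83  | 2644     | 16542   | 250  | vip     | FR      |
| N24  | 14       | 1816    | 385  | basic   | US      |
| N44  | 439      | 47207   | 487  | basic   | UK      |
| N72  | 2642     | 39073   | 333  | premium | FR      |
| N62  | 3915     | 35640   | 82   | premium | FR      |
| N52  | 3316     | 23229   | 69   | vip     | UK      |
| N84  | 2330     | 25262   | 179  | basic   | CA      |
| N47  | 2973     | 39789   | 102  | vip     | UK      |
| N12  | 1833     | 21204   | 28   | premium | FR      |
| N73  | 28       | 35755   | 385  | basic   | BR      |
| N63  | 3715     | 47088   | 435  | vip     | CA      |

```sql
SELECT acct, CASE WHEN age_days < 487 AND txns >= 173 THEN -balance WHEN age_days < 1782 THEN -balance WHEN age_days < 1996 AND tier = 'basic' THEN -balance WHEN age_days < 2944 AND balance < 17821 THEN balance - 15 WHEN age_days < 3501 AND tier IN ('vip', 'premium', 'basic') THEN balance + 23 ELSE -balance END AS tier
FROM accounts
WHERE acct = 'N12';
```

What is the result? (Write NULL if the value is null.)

21227

acct = N12: age_days=1833, balance=21204, txns=28, tier=premium, country=FR.
age_days < 487 AND txns >= 173 → false
age_days < 1782 → false
age_days < 1996 AND tier = 'basic' → false
age_days < 2944 AND balance < 17821 → false
age_days < 3501 AND tier IN ('vip', 'premium', 'basic') → true → 21227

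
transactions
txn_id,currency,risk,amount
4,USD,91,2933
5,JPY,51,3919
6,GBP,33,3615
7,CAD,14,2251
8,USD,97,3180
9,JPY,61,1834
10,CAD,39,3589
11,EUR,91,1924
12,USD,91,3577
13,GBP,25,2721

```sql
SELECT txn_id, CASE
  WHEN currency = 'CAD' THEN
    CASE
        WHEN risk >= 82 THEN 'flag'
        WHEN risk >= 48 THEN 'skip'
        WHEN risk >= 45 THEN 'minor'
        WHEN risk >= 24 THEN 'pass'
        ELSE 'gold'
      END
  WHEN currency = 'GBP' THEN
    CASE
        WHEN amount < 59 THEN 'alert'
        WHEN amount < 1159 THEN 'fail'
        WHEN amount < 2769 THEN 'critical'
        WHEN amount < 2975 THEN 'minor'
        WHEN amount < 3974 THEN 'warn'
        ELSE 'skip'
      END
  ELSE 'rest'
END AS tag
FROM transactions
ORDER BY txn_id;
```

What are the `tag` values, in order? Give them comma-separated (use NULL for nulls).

txn_id=4: currency='USD' → outer ELSE → rest
txn_id=5: currency='JPY' → outer ELSE → rest
txn_id=6: currency='GBP' → inner[amount < 3974] → warn
txn_id=7: currency='CAD' → inner[ELSE] → gold
txn_id=8: currency='USD' → outer ELSE → rest
txn_id=9: currency='JPY' → outer ELSE → rest
txn_id=10: currency='CAD' → inner[risk >= 24] → pass
txn_id=11: currency='EUR' → outer ELSE → rest
txn_id=12: currency='USD' → outer ELSE → rest
txn_id=13: currency='GBP' → inner[amount < 2769] → critical

rest, rest, warn, gold, rest, rest, pass, rest, rest, critical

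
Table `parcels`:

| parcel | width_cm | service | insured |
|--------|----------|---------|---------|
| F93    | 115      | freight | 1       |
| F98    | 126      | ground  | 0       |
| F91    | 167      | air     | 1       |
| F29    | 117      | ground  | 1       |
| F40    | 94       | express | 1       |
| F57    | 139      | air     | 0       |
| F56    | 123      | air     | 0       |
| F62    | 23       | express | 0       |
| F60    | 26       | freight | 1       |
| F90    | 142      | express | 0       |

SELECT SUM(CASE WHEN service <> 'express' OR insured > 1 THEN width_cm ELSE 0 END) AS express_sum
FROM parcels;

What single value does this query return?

parcel=F93: ✓ → 115
parcel=F98: ✓ → 126
parcel=F91: ✓ → 167
parcel=F29: ✓ → 117
parcel=F40: ✗
parcel=F57: ✓ → 139
parcel=F56: ✓ → 123
parcel=F62: ✗
parcel=F60: ✓ → 26
parcel=F90: ✗
express_sum = 115 + 126 + 167 + 117 + 139 + 123 + 26 = 813

813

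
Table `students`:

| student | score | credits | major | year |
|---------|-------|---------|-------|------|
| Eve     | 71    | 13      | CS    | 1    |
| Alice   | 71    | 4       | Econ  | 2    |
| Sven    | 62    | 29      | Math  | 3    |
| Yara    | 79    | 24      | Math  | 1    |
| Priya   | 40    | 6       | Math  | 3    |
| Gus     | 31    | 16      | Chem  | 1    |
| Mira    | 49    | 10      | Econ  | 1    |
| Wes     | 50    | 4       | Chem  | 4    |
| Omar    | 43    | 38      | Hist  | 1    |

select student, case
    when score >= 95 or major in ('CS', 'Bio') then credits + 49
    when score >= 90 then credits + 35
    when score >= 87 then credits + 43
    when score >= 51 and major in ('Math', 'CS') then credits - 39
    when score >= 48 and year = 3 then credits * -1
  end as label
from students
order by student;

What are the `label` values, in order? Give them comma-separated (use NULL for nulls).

NULL, 62, NULL, NULL, NULL, NULL, -10, NULL, -15

student=Alice: (no match → NULL) → NULL
student=Eve: score >= 95 or major in ('CS', 'Bio') → 62
student=Gus: (no match → NULL) → NULL
student=Mira: (no match → NULL) → NULL
student=Omar: (no match → NULL) → NULL
student=Priya: (no match → NULL) → NULL
student=Sven: score >= 51 and major in ('Math', 'CS') → -10
student=Wes: (no match → NULL) → NULL
student=Yara: score >= 51 and major in ('Math', 'CS') → -15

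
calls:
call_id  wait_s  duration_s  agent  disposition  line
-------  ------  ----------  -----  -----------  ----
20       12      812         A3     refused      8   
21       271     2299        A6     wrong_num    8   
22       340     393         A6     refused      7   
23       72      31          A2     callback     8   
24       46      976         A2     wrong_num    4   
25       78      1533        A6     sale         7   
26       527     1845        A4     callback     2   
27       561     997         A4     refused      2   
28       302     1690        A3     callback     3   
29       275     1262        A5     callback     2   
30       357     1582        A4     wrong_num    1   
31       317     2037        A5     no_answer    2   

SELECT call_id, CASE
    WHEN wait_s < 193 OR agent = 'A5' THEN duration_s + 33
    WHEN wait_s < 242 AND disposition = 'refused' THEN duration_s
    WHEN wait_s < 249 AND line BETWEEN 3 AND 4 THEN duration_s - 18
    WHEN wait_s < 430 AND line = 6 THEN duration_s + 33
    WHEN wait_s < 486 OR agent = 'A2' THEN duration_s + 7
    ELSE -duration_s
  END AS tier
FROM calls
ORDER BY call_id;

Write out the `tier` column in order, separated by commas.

call_id=20: wait_s < 193 OR agent = 'A5' → 845
call_id=21: wait_s < 486 OR agent = 'A2' → 2306
call_id=22: wait_s < 486 OR agent = 'A2' → 400
call_id=23: wait_s < 193 OR agent = 'A5' → 64
call_id=24: wait_s < 193 OR agent = 'A5' → 1009
call_id=25: wait_s < 193 OR agent = 'A5' → 1566
call_id=26: ELSE → -1845
call_id=27: ELSE → -997
call_id=28: wait_s < 486 OR agent = 'A2' → 1697
call_id=29: wait_s < 193 OR agent = 'A5' → 1295
call_id=30: wait_s < 486 OR agent = 'A2' → 1589
call_id=31: wait_s < 193 OR agent = 'A5' → 2070

845, 2306, 400, 64, 1009, 1566, -1845, -997, 1697, 1295, 1589, 2070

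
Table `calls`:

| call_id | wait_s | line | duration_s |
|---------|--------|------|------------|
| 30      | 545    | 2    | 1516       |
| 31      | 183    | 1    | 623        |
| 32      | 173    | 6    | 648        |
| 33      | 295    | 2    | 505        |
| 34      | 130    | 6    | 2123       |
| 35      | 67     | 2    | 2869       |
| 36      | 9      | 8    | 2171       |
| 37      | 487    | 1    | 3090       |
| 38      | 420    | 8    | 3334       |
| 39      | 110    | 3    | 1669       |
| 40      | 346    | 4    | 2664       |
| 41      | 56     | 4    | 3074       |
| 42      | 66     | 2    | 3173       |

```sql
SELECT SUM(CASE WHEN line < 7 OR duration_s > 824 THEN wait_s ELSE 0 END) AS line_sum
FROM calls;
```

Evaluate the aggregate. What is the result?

call_id=30: ✓ → 545
call_id=31: ✓ → 183
call_id=32: ✓ → 173
call_id=33: ✓ → 295
call_id=34: ✓ → 130
call_id=35: ✓ → 67
call_id=36: ✓ → 9
call_id=37: ✓ → 487
call_id=38: ✓ → 420
call_id=39: ✓ → 110
call_id=40: ✓ → 346
call_id=41: ✓ → 56
call_id=42: ✓ → 66
line_sum = 545 + 183 + 173 + 295 + 130 + 67 + 9 + 487 + 420 + 110 + 346 + 56 + 66 = 2887

2887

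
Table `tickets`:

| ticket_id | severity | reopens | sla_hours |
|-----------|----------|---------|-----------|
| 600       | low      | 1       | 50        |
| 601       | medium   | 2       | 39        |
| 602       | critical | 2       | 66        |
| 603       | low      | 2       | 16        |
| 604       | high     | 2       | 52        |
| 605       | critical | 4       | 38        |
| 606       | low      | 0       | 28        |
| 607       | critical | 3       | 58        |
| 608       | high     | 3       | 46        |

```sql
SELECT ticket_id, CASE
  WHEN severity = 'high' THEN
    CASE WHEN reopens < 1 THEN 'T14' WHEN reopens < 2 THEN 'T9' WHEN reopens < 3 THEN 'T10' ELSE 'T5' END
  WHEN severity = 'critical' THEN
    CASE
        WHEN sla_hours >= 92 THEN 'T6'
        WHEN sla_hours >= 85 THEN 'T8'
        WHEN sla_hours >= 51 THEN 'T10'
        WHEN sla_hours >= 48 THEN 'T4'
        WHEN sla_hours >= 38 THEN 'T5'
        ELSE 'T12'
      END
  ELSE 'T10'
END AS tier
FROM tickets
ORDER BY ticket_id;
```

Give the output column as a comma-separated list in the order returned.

T10, T10, T10, T10, T10, T5, T10, T10, T5

ticket_id=600: severity='low' → outer ELSE → T10
ticket_id=601: severity='medium' → outer ELSE → T10
ticket_id=602: severity='critical' → inner[sla_hours >= 51] → T10
ticket_id=603: severity='low' → outer ELSE → T10
ticket_id=604: severity='high' → inner[reopens < 3] → T10
ticket_id=605: severity='critical' → inner[sla_hours >= 38] → T5
ticket_id=606: severity='low' → outer ELSE → T10
ticket_id=607: severity='critical' → inner[sla_hours >= 51] → T10
ticket_id=608: severity='high' → inner[ELSE] → T5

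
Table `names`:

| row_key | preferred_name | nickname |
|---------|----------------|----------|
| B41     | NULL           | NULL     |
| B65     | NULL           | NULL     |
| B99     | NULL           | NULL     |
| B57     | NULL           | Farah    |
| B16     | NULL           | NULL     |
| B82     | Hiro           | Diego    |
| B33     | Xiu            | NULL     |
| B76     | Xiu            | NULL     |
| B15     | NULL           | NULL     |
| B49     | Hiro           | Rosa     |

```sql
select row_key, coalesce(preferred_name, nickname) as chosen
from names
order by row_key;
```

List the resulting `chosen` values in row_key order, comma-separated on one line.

row_key=B15: preferred_name=NULL, nickname=NULL (all NULL) → NULL
row_key=B16: preferred_name=NULL, nickname=NULL (all NULL) → NULL
row_key=B33: preferred_name=Xiu → Xiu
row_key=B41: preferred_name=NULL, nickname=NULL (all NULL) → NULL
row_key=B49: preferred_name=Hiro → Hiro
row_key=B57: preferred_name=NULL, nickname=Farah → Farah
row_key=B65: preferred_name=NULL, nickname=NULL (all NULL) → NULL
row_key=B76: preferred_name=Xiu → Xiu
row_key=B82: preferred_name=Hiro → Hiro
row_key=B99: preferred_name=NULL, nickname=NULL (all NULL) → NULL

NULL, NULL, Xiu, NULL, Hiro, Farah, NULL, Xiu, Hiro, NULL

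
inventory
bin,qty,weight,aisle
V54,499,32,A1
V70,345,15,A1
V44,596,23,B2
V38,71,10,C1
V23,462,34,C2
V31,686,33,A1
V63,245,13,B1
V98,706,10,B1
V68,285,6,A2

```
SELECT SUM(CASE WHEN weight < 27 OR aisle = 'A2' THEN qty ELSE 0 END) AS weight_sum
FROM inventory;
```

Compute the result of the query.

2248

bin=V54: ✗
bin=V70: ✓ → 345
bin=V44: ✓ → 596
bin=V38: ✓ → 71
bin=V23: ✗
bin=V31: ✗
bin=V63: ✓ → 245
bin=V98: ✓ → 706
bin=V68: ✓ → 285
weight_sum = 345 + 596 + 71 + 245 + 706 + 285 = 2248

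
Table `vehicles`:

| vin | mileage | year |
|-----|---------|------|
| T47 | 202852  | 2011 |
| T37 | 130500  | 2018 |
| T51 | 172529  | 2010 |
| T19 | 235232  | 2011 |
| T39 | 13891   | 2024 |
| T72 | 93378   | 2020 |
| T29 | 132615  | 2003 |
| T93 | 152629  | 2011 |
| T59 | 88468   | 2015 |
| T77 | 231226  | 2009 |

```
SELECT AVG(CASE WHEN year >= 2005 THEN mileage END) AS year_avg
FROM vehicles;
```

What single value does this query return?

146745

vin=T47: ✓ → 202852
vin=T37: ✓ → 130500
vin=T51: ✓ → 172529
vin=T19: ✓ → 235232
vin=T39: ✓ → 13891
vin=T72: ✓ → 93378
vin=T29: ✗
vin=T93: ✓ → 152629
vin=T59: ✓ → 88468
vin=T77: ✓ → 231226
year_avg = (202852 + 130500 + 172529 + 235232 + 13891 + 93378 + 152629 + 88468 + 231226) / 9 = 146745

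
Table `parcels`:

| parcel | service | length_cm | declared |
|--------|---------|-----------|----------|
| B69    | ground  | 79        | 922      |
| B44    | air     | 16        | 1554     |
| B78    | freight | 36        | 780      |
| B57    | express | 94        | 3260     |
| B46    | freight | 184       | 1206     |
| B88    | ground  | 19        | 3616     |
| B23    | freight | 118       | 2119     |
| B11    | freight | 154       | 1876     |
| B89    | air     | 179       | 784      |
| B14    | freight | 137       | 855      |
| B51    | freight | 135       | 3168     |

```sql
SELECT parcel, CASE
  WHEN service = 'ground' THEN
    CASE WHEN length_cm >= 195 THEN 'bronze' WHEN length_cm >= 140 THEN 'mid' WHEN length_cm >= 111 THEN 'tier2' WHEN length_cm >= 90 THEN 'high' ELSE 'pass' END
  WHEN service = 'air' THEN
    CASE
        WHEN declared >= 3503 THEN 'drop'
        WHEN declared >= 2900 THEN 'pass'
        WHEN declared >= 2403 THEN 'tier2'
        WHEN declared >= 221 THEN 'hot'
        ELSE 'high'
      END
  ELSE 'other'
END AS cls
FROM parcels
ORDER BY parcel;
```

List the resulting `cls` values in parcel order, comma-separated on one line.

parcel=B11: service='freight' → outer ELSE → other
parcel=B14: service='freight' → outer ELSE → other
parcel=B23: service='freight' → outer ELSE → other
parcel=B44: service='air' → inner[declared >= 221] → hot
parcel=B46: service='freight' → outer ELSE → other
parcel=B51: service='freight' → outer ELSE → other
parcel=B57: service='express' → outer ELSE → other
parcel=B69: service='ground' → inner[ELSE] → pass
parcel=B78: service='freight' → outer ELSE → other
parcel=B88: service='ground' → inner[ELSE] → pass
parcel=B89: service='air' → inner[declared >= 221] → hot

other, other, other, hot, other, other, other, pass, other, pass, hot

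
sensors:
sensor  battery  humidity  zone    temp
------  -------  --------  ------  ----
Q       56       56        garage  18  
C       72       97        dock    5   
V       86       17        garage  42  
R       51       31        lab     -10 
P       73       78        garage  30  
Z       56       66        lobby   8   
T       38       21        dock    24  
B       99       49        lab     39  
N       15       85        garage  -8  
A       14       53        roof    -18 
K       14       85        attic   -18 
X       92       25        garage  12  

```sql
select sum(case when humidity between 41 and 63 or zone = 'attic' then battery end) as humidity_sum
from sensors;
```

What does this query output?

183

sensor=Q: ✓ → 56
sensor=C: ✗
sensor=V: ✗
sensor=R: ✗
sensor=P: ✗
sensor=Z: ✗
sensor=T: ✗
sensor=B: ✓ → 99
sensor=N: ✗
sensor=A: ✓ → 14
sensor=K: ✓ → 14
sensor=X: ✗
humidity_sum = 56 + 99 + 14 + 14 = 183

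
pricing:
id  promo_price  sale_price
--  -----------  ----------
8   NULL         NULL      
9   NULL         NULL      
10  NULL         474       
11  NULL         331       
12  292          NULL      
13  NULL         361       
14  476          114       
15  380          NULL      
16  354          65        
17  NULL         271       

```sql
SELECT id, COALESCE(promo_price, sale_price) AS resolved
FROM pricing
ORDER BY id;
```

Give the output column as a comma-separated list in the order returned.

id=8: promo_price=NULL, sale_price=NULL (all NULL) → NULL
id=9: promo_price=NULL, sale_price=NULL (all NULL) → NULL
id=10: promo_price=NULL, sale_price=474 → 474
id=11: promo_price=NULL, sale_price=331 → 331
id=12: promo_price=292 → 292
id=13: promo_price=NULL, sale_price=361 → 361
id=14: promo_price=476 → 476
id=15: promo_price=380 → 380
id=16: promo_price=354 → 354
id=17: promo_price=NULL, sale_price=271 → 271

NULL, NULL, 474, 331, 292, 361, 476, 380, 354, 271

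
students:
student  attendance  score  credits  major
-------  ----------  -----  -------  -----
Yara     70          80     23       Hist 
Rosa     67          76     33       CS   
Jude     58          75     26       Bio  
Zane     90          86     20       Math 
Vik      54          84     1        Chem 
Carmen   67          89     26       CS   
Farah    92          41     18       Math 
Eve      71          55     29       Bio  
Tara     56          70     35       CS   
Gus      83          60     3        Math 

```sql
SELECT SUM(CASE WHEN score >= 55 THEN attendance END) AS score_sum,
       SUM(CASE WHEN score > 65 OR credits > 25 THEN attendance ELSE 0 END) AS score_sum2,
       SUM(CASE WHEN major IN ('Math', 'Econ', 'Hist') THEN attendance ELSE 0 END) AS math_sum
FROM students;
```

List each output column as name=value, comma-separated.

[score_sum: score >= 55]
student=Yara: ✓ → 70
student=Rosa: ✓ → 67
student=Jude: ✓ → 58
student=Zane: ✓ → 90
student=Vik: ✓ → 54
student=Carmen: ✓ → 67
student=Farah: ✗
student=Eve: ✓ → 71
student=Tara: ✓ → 56
student=Gus: ✓ → 83
score_sum = 70 + 67 + 58 + 90 + 54 + 67 + 71 + 56 + 83 = 616
—
[score_sum2: score > 65 OR credits > 25]
student=Yara: ✓ → 70
student=Rosa: ✓ → 67
student=Jude: ✓ → 58
student=Zane: ✓ → 90
student=Vik: ✓ → 54
student=Carmen: ✓ → 67
student=Farah: ✗
student=Eve: ✓ → 71
student=Tara: ✓ → 56
student=Gus: ✗
score_sum2 = 70 + 67 + 58 + 90 + 54 + 67 + 71 + 56 = 533
—
[math_sum: major IN ('Math', 'Econ', 'Hist')]
student=Yara: ✓ → 70
student=Rosa: ✗
student=Jude: ✗
student=Zane: ✓ → 90
student=Vik: ✗
student=Carmen: ✗
student=Farah: ✓ → 92
student=Eve: ✗
student=Tara: ✗
student=Gus: ✓ → 83
math_sum = 70 + 90 + 92 + 83 = 335

score_sum=616, score_sum2=533, math_sum=335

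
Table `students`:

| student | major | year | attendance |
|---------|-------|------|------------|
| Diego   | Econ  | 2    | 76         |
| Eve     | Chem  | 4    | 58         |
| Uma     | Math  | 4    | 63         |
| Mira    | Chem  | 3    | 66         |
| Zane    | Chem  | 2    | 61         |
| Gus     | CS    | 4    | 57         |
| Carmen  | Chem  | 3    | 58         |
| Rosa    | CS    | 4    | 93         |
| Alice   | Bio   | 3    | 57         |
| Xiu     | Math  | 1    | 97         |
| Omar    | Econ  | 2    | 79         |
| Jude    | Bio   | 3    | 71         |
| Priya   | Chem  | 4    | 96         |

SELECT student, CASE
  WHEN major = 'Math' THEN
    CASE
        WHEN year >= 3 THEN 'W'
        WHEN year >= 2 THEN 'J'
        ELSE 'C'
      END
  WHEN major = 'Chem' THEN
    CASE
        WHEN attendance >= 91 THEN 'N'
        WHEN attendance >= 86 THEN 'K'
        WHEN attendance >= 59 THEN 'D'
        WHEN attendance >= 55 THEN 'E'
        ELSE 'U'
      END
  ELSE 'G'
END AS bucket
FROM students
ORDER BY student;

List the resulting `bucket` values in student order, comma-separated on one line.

G, E, G, E, G, G, D, G, N, G, W, C, D

student=Alice: major='Bio' → outer ELSE → G
student=Carmen: major='Chem' → inner[attendance >= 55] → E
student=Diego: major='Econ' → outer ELSE → G
student=Eve: major='Chem' → inner[attendance >= 55] → E
student=Gus: major='CS' → outer ELSE → G
student=Jude: major='Bio' → outer ELSE → G
student=Mira: major='Chem' → inner[attendance >= 59] → D
student=Omar: major='Econ' → outer ELSE → G
student=Priya: major='Chem' → inner[attendance >= 91] → N
student=Rosa: major='CS' → outer ELSE → G
student=Uma: major='Math' → inner[year >= 3] → W
student=Xiu: major='Math' → inner[ELSE] → C
student=Zane: major='Chem' → inner[attendance >= 59] → D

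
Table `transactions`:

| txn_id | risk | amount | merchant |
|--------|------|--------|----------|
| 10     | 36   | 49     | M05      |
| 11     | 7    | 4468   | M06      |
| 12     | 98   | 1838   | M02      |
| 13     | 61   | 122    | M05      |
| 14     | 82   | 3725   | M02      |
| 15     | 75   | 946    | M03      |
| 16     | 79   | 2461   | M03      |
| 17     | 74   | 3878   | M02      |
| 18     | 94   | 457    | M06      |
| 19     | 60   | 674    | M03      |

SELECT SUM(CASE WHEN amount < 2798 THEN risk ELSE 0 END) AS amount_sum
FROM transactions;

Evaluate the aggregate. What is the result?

txn_id=10: ✓ → 36
txn_id=11: ✗
txn_id=12: ✓ → 98
txn_id=13: ✓ → 61
txn_id=14: ✗
txn_id=15: ✓ → 75
txn_id=16: ✓ → 79
txn_id=17: ✗
txn_id=18: ✓ → 94
txn_id=19: ✓ → 60
amount_sum = 36 + 98 + 61 + 75 + 79 + 94 + 60 = 503

503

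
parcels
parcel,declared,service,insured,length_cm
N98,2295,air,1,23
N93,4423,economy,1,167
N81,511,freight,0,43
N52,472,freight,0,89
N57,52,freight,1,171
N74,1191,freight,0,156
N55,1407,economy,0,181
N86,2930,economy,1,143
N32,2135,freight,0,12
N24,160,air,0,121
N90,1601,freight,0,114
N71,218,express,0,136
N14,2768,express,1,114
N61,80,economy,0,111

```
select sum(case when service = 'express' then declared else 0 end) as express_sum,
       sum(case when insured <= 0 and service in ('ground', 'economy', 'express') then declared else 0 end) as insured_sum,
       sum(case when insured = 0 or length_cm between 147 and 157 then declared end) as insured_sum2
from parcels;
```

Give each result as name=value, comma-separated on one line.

express_sum=2986, insured_sum=1705, insured_sum2=7775

[express_sum: service = 'express']
parcel=N98: ✗
parcel=N93: ✗
parcel=N81: ✗
parcel=N52: ✗
parcel=N57: ✗
parcel=N74: ✗
parcel=N55: ✗
parcel=N86: ✗
parcel=N32: ✗
parcel=N24: ✗
parcel=N90: ✗
parcel=N71: ✓ → 218
parcel=N14: ✓ → 2768
parcel=N61: ✗
express_sum = 218 + 2768 = 2986
—
[insured_sum: insured <= 0 and service in ('ground', 'economy', 'express')]
parcel=N98: ✗
parcel=N93: ✗
parcel=N81: ✗
parcel=N52: ✗
parcel=N57: ✗
parcel=N74: ✗
parcel=N55: ✓ → 1407
parcel=N86: ✗
parcel=N32: ✗
parcel=N24: ✗
parcel=N90: ✗
parcel=N71: ✓ → 218
parcel=N14: ✗
parcel=N61: ✓ → 80
insured_sum = 1407 + 218 + 80 = 1705
—
[insured_sum2: insured = 0 or length_cm between 147 and 157]
parcel=N98: ✗
parcel=N93: ✗
parcel=N81: ✓ → 511
parcel=N52: ✓ → 472
parcel=N57: ✗
parcel=N74: ✓ → 1191
parcel=N55: ✓ → 1407
parcel=N86: ✗
parcel=N32: ✓ → 2135
parcel=N24: ✓ → 160
parcel=N90: ✓ → 1601
parcel=N71: ✓ → 218
parcel=N14: ✗
parcel=N61: ✓ → 80
insured_sum2 = 511 + 472 + 1191 + 1407 + 2135 + 160 + 1601 + 218 + 80 = 7775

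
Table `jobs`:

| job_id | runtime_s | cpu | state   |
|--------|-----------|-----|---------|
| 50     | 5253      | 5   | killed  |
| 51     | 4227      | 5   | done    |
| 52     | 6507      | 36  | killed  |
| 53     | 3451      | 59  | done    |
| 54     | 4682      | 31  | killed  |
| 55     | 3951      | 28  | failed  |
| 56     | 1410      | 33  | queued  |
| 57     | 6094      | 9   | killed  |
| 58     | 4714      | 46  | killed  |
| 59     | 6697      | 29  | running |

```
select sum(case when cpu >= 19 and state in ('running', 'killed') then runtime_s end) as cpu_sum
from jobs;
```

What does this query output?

job_id=50: ✗
job_id=51: ✗
job_id=52: ✓ → 6507
job_id=53: ✗
job_id=54: ✓ → 4682
job_id=55: ✗
job_id=56: ✗
job_id=57: ✗
job_id=58: ✓ → 4714
job_id=59: ✓ → 6697
cpu_sum = 6507 + 4682 + 4714 + 6697 = 22600

22600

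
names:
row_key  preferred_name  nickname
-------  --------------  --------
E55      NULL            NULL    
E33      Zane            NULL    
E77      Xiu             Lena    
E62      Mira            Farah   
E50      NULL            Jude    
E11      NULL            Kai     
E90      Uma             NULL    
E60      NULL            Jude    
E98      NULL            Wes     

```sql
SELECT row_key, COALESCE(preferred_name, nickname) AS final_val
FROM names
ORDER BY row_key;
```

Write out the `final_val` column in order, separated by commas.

row_key=E11: preferred_name=NULL, nickname=Kai → Kai
row_key=E33: preferred_name=Zane → Zane
row_key=E50: preferred_name=NULL, nickname=Jude → Jude
row_key=E55: preferred_name=NULL, nickname=NULL (all NULL) → NULL
row_key=E60: preferred_name=NULL, nickname=Jude → Jude
row_key=E62: preferred_name=Mira → Mira
row_key=E77: preferred_name=Xiu → Xiu
row_key=E90: preferred_name=Uma → Uma
row_key=E98: preferred_name=NULL, nickname=Wes → Wes

Kai, Zane, Jude, NULL, Jude, Mira, Xiu, Uma, Wes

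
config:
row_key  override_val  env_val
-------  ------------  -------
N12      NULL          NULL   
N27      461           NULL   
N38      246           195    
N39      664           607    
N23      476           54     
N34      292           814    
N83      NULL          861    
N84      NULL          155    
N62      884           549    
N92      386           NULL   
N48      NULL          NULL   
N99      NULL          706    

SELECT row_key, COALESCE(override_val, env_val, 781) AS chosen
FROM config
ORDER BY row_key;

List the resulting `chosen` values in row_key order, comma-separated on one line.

row_key=N12: override_val=NULL, env_val=NULL, → literal 781 → 781
row_key=N23: override_val=476 → 476
row_key=N27: override_val=461 → 461
row_key=N34: override_val=292 → 292
row_key=N38: override_val=246 → 246
row_key=N39: override_val=664 → 664
row_key=N48: override_val=NULL, env_val=NULL, → literal 781 → 781
row_key=N62: override_val=884 → 884
row_key=N83: override_val=NULL, env_val=861 → 861
row_key=N84: override_val=NULL, env_val=155 → 155
row_key=N92: override_val=386 → 386
row_key=N99: override_val=NULL, env_val=706 → 706

781, 476, 461, 292, 246, 664, 781, 884, 861, 155, 386, 706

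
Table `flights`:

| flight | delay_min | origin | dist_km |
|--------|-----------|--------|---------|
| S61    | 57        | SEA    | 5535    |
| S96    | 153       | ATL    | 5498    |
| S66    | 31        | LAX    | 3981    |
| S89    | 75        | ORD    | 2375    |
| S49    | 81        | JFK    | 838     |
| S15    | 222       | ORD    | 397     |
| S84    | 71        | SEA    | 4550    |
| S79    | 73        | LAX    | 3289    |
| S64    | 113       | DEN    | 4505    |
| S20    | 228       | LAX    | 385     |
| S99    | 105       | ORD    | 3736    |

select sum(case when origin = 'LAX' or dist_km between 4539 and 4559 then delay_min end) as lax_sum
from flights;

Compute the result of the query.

403

flight=S61: ✗
flight=S96: ✗
flight=S66: ✓ → 31
flight=S89: ✗
flight=S49: ✗
flight=S15: ✗
flight=S84: ✓ → 71
flight=S79: ✓ → 73
flight=S64: ✗
flight=S20: ✓ → 228
flight=S99: ✗
lax_sum = 31 + 71 + 73 + 228 = 403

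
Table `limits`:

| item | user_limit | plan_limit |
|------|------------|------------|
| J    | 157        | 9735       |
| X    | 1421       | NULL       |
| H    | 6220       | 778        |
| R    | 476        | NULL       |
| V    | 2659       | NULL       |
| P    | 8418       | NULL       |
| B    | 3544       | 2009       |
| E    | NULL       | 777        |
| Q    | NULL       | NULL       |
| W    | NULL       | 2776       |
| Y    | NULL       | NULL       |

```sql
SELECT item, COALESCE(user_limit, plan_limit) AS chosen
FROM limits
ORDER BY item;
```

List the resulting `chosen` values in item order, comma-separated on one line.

3544, 777, 6220, 157, 8418, NULL, 476, 2659, 2776, 1421, NULL

item=B: user_limit=3544 → 3544
item=E: user_limit=NULL, plan_limit=777 → 777
item=H: user_limit=6220 → 6220
item=J: user_limit=157 → 157
item=P: user_limit=8418 → 8418
item=Q: user_limit=NULL, plan_limit=NULL (all NULL) → NULL
item=R: user_limit=476 → 476
item=V: user_limit=2659 → 2659
item=W: user_limit=NULL, plan_limit=2776 → 2776
item=X: user_limit=1421 → 1421
item=Y: user_limit=NULL, plan_limit=NULL (all NULL) → NULL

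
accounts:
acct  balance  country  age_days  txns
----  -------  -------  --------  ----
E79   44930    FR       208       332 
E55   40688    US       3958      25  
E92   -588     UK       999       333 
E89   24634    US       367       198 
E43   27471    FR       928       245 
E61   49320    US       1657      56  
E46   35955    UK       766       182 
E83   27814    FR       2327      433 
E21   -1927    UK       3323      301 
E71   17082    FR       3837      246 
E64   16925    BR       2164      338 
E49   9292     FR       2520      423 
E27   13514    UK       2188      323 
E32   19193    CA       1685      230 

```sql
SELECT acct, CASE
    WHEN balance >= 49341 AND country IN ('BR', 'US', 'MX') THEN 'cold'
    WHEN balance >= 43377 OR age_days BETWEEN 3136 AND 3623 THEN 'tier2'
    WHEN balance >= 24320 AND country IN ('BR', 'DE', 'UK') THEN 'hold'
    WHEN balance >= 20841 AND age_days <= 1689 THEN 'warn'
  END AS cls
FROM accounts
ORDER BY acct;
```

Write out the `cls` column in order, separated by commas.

acct=E21: balance >= 43377 OR age_days BETWEEN 3136 AND 3623 → tier2
acct=E27: (no match → NULL) → NULL
acct=E32: (no match → NULL) → NULL
acct=E43: balance >= 20841 AND age_days <= 1689 → warn
acct=E46: balance >= 24320 AND country IN ('BR', 'DE', 'UK') → hold
acct=E49: (no match → NULL) → NULL
acct=E55: (no match → NULL) → NULL
acct=E61: balance >= 43377 OR age_days BETWEEN 3136 AND 3623 → tier2
acct=E64: (no match → NULL) → NULL
acct=E71: (no match → NULL) → NULL
acct=E79: balance >= 43377 OR age_days BETWEEN 3136 AND 3623 → tier2
acct=E83: (no match → NULL) → NULL
acct=E89: balance >= 20841 AND age_days <= 1689 → warn
acct=E92: (no match → NULL) → NULL

tier2, NULL, NULL, warn, hold, NULL, NULL, tier2, NULL, NULL, tier2, NULL, warn, NULL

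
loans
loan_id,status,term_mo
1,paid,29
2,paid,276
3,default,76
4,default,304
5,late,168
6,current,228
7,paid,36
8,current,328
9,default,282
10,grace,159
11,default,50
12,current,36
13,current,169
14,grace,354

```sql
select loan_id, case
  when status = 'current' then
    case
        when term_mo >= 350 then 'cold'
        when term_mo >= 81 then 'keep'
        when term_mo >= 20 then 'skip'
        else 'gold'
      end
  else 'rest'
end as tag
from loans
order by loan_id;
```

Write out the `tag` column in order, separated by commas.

rest, rest, rest, rest, rest, keep, rest, keep, rest, rest, rest, skip, keep, rest

loan_id=1: status='paid' → outer ELSE → rest
loan_id=2: status='paid' → outer ELSE → rest
loan_id=3: status='default' → outer ELSE → rest
loan_id=4: status='default' → outer ELSE → rest
loan_id=5: status='late' → outer ELSE → rest
loan_id=6: status='current' → inner[term_mo >= 81] → keep
loan_id=7: status='paid' → outer ELSE → rest
loan_id=8: status='current' → inner[term_mo >= 81] → keep
loan_id=9: status='default' → outer ELSE → rest
loan_id=10: status='grace' → outer ELSE → rest
loan_id=11: status='default' → outer ELSE → rest
loan_id=12: status='current' → inner[term_mo >= 20] → skip
loan_id=13: status='current' → inner[term_mo >= 81] → keep
loan_id=14: status='grace' → outer ELSE → rest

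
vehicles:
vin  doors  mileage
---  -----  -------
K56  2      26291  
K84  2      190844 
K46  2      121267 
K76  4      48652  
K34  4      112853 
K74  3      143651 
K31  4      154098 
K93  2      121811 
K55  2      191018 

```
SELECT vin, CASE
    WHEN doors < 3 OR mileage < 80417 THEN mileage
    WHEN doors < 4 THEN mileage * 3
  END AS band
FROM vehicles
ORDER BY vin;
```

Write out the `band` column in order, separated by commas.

NULL, NULL, 121267, 191018, 26291, 430953, 48652, 190844, 121811

vin=K31: (no match → NULL) → NULL
vin=K34: (no match → NULL) → NULL
vin=K46: doors < 3 OR mileage < 80417 → 121267
vin=K55: doors < 3 OR mileage < 80417 → 191018
vin=K56: doors < 3 OR mileage < 80417 → 26291
vin=K74: doors < 4 → 430953
vin=K76: doors < 3 OR mileage < 80417 → 48652
vin=K84: doors < 3 OR mileage < 80417 → 190844
vin=K93: doors < 3 OR mileage < 80417 → 121811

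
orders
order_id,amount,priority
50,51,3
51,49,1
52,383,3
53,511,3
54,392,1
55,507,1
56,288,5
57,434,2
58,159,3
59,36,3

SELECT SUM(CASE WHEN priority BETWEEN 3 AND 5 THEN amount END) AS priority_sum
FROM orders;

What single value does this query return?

order_id=50: ✓ → 51
order_id=51: ✗
order_id=52: ✓ → 383
order_id=53: ✓ → 511
order_id=54: ✗
order_id=55: ✗
order_id=56: ✓ → 288
order_id=57: ✗
order_id=58: ✓ → 159
order_id=59: ✓ → 36
priority_sum = 51 + 383 + 511 + 288 + 159 + 36 = 1428

1428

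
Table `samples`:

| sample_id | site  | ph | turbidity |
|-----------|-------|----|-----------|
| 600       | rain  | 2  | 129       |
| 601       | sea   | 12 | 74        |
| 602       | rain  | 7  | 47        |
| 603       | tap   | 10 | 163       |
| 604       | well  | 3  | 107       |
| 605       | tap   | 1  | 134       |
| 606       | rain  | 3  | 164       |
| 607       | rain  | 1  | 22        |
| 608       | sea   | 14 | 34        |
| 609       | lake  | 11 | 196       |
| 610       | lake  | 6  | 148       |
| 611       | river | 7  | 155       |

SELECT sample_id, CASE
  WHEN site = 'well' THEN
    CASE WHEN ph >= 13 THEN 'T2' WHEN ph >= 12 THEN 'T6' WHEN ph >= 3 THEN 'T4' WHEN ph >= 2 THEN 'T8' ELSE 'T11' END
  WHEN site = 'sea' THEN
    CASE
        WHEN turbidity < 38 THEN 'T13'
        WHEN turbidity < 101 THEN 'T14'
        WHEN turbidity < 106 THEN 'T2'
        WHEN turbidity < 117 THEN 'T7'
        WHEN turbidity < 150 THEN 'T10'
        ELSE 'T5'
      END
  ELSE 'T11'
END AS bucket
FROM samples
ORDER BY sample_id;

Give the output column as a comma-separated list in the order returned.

sample_id=600: site='rain' → outer ELSE → T11
sample_id=601: site='sea' → inner[turbidity < 101] → T14
sample_id=602: site='rain' → outer ELSE → T11
sample_id=603: site='tap' → outer ELSE → T11
sample_id=604: site='well' → inner[ph >= 3] → T4
sample_id=605: site='tap' → outer ELSE → T11
sample_id=606: site='rain' → outer ELSE → T11
sample_id=607: site='rain' → outer ELSE → T11
sample_id=608: site='sea' → inner[turbidity < 38] → T13
sample_id=609: site='lake' → outer ELSE → T11
sample_id=610: site='lake' → outer ELSE → T11
sample_id=611: site='river' → outer ELSE → T11

T11, T14, T11, T11, T4, T11, T11, T11, T13, T11, T11, T11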